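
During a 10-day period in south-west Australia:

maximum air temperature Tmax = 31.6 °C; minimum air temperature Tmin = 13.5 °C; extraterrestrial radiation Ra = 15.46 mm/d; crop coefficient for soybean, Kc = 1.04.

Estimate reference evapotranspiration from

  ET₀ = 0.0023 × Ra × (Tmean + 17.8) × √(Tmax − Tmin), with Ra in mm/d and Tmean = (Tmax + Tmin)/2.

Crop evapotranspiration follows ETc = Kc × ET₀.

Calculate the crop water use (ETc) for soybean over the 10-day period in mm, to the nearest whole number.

63 mm

Tmean = (31.6 + 13.5)/2 = 22.55 °C
ET₀ = 0.0023 × 15.46 × (22.55 + 17.8) × √18.1 = 0.0023 × 15.46 × 40.35 × 4.2544 = 6.1041 mm/d
ETc = Kc × ET₀ = 1.04 × 6.1041 = 6.3483 mm/d
Over 10 days: 6.3483 × 10 = 63.483 mm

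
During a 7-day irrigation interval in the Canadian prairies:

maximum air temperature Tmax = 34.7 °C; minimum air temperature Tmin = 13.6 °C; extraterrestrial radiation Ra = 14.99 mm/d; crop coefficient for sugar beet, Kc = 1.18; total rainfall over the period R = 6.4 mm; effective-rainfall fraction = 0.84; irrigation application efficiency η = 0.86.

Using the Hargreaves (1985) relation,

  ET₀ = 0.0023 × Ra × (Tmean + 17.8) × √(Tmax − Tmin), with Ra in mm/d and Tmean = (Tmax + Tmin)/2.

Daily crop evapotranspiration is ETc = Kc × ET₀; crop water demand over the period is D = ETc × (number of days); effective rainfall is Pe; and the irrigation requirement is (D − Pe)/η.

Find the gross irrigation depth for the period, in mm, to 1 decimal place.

57.6 mm

Tmean = (34.7 + 13.6)/2 = 24.15 °C
ET₀ = 0.0023 × 14.99 × (24.15 + 17.8) × √21.1 = 0.0023 × 14.99 × 41.95 × 4.5935 = 6.6436 mm/d
ETc = Kc × ET₀ = 1.18 × 6.6436 = 7.8394 mm/d
Crop demand D = ETc × 7 d = 7.8394 × 7 = 54.876 mm
Pe = 0.84 × 6.4 = 5.376 mm
D − Pe = 54.876 − 5.376 = 49.500 mm
Gross irrigation = 49.500 / 0.86 = 57.558 mm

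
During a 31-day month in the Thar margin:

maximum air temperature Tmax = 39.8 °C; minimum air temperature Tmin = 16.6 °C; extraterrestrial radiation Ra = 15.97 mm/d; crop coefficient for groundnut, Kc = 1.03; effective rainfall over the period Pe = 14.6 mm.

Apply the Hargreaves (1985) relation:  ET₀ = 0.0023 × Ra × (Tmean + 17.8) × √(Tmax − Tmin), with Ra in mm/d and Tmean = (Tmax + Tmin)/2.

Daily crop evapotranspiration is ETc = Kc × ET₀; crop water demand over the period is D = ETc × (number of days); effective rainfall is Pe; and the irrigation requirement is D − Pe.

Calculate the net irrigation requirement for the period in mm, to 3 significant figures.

Tmean = (39.8 + 16.6)/2 = 28.20 °C
ET₀ = 0.0023 × 15.97 × (28.20 + 17.8) × √23.2 = 0.0023 × 15.97 × 46.00 × 4.8166 = 8.1383 mm/d
ETc = Kc × ET₀ = 1.03 × 8.1383 = 8.3824 mm/d
Crop demand D = ETc × 31 d = 8.3824 × 31 = 259.854 mm
D − Pe = 259.854 − 14.6 = 245.254 mm

245 mm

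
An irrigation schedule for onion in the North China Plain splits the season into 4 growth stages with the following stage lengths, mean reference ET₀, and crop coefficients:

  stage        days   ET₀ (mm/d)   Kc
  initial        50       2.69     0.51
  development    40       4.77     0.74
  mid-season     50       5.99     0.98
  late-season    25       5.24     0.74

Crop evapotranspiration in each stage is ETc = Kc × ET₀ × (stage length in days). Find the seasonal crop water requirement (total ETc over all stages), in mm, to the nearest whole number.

600 mm

initial: 0.51 × 2.69 × 50 = 68.60 mm
development: 0.74 × 4.77 × 40 = 141.19 mm
mid-season: 0.98 × 5.99 × 50 = 293.51 mm
late-season: 0.74 × 5.24 × 25 = 96.94 mm
Seasonal total = 600.24 mm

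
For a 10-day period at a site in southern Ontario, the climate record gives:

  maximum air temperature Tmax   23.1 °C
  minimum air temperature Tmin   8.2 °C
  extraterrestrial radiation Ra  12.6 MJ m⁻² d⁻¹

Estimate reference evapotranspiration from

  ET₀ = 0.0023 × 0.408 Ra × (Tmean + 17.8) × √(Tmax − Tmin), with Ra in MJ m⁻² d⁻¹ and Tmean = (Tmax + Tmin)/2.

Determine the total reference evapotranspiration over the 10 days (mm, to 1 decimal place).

15.3 mm

Tmean = (23.1 + 8.2)/2 = 15.65 °C
0.408 Ra = 0.408 × 12.6 = 5.1408 mm/d equivalent
ET₀ = 0.0023 × 5.1408 × (15.65 + 17.8) × √14.9 = 0.0023 × 5.1408 × 33.45 × 3.8601 = 1.5267 mm/d
Over 10 days: 1.5267 × 10 = 15.267 mm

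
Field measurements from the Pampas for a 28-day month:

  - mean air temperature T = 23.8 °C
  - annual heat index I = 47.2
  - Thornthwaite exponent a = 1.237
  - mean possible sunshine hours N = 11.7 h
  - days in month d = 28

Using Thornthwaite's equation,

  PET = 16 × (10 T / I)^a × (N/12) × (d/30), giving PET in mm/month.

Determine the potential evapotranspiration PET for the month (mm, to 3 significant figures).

10T/I = 10 × 23.8 / 47.2 = 5.0424
(10T/I)^a = 5.0424^1.237 = 7.3988
Uncorrected PET = 16 × 7.3988 = 118.381 mm
Correction = (N/12)(d/30) = (11.7/12)(28/30) = 0.9100
PET = 118.381 × 0.9100 = 107.727 mm/month

108 mm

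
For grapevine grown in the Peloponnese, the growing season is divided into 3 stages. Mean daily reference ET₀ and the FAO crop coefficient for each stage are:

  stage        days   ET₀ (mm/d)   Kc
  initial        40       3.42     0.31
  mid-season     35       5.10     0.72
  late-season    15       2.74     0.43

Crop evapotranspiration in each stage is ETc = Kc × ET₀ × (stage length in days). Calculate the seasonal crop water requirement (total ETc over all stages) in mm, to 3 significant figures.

189 mm

initial: 0.31 × 3.42 × 40 = 42.41 mm
mid-season: 0.72 × 5.10 × 35 = 128.52 mm
late-season: 0.43 × 2.74 × 15 = 17.67 mm
Seasonal total = 188.60 mm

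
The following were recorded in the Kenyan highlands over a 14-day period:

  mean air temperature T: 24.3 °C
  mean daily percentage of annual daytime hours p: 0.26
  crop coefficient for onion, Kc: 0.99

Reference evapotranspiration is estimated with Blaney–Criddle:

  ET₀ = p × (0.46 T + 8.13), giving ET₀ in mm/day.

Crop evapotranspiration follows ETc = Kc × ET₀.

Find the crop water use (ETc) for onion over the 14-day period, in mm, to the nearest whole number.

70 mm

ET₀ = 0.26 × (0.46 × 24.3 + 8.13) = 0.26 × 19.308 = 5.0201 mm/d
ETc = Kc × ET₀ = 0.99 × 5.0201 = 4.9699 mm/d
Over 14 days: 4.9699 × 14 = 69.579 mm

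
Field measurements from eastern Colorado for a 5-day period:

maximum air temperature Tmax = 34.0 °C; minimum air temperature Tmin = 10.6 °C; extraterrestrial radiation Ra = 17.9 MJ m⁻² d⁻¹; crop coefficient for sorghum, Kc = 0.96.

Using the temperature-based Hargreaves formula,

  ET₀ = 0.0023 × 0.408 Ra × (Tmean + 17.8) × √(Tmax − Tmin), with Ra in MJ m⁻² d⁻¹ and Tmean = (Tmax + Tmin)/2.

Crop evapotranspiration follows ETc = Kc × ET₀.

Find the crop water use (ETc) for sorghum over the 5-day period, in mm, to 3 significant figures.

15.6 mm

Tmean = (34.0 + 10.6)/2 = 22.30 °C
0.408 Ra = 0.408 × 17.9 = 7.3032 mm/d equivalent
ET₀ = 0.0023 × 7.3032 × (22.30 + 17.8) × √23.4 = 0.0023 × 7.3032 × 40.10 × 4.8374 = 3.2583 mm/d
ETc = Kc × ET₀ = 0.96 × 3.2583 = 3.1280 mm/d
Over 5 days: 3.1280 × 5 = 15.640 mm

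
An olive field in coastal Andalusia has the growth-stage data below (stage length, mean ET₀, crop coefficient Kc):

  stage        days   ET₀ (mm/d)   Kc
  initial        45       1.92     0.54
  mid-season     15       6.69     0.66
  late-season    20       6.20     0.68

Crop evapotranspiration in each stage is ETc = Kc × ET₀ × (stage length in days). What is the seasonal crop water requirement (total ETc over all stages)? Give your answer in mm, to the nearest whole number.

197 mm

initial: 0.54 × 1.92 × 45 = 46.66 mm
mid-season: 0.66 × 6.69 × 15 = 66.23 mm
late-season: 0.68 × 6.20 × 20 = 84.32 mm
Seasonal total = 197.21 mm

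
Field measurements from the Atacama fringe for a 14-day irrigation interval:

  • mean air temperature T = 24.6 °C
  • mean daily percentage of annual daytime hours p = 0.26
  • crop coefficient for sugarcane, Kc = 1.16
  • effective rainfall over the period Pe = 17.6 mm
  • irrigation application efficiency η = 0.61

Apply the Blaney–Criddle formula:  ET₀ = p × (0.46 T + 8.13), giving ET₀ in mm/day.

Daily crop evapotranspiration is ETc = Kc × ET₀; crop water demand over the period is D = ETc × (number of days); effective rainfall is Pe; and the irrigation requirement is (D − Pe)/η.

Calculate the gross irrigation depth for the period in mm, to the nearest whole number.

ET₀ = 0.26 × (0.46 × 24.6 + 8.13) = 0.26 × 19.446 = 5.0560 mm/d
ETc = Kc × ET₀ = 1.16 × 5.0560 = 5.8650 mm/d
Crop demand D = ETc × 14 d = 5.8650 × 14 = 82.110 mm
D − Pe = 82.110 − 17.6 = 64.510 mm
Gross irrigation = 64.510 / 0.61 = 105.754 mm

106 mm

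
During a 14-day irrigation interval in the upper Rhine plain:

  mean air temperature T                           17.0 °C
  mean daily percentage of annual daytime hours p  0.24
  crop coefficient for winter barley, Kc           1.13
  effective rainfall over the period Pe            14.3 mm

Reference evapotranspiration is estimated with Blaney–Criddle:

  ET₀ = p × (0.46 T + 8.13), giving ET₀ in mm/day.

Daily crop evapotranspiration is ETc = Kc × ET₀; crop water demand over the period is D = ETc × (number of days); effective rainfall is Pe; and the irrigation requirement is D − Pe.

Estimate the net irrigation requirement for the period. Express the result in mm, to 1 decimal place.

ET₀ = 0.24 × (0.46 × 17.0 + 8.13) = 0.24 × 15.950 = 3.8280 mm/d
ETc = Kc × ET₀ = 1.13 × 3.8280 = 4.3256 mm/d
Crop demand D = ETc × 14 d = 4.3256 × 14 = 60.558 mm
D − Pe = 60.558 − 14.3 = 46.258 mm

46.3 mm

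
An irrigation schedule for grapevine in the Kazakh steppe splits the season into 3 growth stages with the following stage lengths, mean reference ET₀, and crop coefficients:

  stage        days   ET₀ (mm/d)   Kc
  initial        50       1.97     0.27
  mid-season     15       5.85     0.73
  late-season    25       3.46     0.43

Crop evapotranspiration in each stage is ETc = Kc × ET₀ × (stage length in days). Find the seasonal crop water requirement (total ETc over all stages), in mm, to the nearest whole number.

128 mm

initial: 0.27 × 1.97 × 50 = 26.60 mm
mid-season: 0.73 × 5.85 × 15 = 64.06 mm
late-season: 0.43 × 3.46 × 25 = 37.20 mm
Seasonal total = 127.86 mm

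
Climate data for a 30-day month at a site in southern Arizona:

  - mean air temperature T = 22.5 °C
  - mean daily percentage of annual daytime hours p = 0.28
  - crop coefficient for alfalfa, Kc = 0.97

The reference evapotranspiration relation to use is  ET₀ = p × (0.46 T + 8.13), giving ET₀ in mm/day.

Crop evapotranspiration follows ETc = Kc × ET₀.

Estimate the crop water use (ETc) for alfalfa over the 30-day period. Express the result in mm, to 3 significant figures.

151 mm

ET₀ = 0.28 × (0.46 × 22.5 + 8.13) = 0.28 × 18.480 = 5.1744 mm/d
ETc = Kc × ET₀ = 0.97 × 5.1744 = 5.0192 mm/d
Over 30 days: 5.0192 × 30 = 150.576 mm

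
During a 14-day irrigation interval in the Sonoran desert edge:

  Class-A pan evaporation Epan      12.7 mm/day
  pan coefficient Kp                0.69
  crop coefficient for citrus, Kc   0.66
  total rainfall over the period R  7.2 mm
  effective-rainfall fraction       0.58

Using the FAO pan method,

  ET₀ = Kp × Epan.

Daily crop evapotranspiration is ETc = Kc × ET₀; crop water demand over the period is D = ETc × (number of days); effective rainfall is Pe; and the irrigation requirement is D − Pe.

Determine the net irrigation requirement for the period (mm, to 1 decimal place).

76.8 mm

ET₀ = 0.69 × 12.7 = 8.7630 mm/d
ETc = Kc × ET₀ = 0.66 × 8.7630 = 5.7836 mm/d
Crop demand D = ETc × 14 d = 5.7836 × 14 = 80.970 mm
Pe = 0.58 × 7.2 = 4.176 mm
D − Pe = 80.970 − 4.176 = 76.794 mm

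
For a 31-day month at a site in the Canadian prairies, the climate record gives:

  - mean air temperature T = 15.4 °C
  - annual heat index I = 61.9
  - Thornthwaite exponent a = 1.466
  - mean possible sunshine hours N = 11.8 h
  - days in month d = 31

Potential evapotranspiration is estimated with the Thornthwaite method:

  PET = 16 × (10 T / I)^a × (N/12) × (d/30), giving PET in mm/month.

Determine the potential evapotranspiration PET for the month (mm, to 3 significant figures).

10T/I = 10 × 15.4 / 61.9 = 2.4879
(10T/I)^a = 2.4879^1.466 = 3.8044
Uncorrected PET = 16 × 3.8044 = 60.870 mm
Correction = (N/12)(d/30) = (11.8/12)(31/30) = 1.0161
PET = 60.870 × 1.0161 = 61.850 mm/month

61.9 mm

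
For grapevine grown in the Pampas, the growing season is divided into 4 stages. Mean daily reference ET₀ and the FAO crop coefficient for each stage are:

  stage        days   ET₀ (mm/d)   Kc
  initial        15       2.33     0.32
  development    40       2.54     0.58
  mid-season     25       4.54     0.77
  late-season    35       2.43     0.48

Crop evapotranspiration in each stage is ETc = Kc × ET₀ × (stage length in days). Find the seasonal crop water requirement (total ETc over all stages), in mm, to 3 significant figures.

initial: 0.32 × 2.33 × 15 = 11.18 mm
development: 0.58 × 2.54 × 40 = 58.93 mm
mid-season: 0.77 × 4.54 × 25 = 87.40 mm
late-season: 0.48 × 2.43 × 35 = 40.82 mm
Seasonal total = 198.33 mm

198 mm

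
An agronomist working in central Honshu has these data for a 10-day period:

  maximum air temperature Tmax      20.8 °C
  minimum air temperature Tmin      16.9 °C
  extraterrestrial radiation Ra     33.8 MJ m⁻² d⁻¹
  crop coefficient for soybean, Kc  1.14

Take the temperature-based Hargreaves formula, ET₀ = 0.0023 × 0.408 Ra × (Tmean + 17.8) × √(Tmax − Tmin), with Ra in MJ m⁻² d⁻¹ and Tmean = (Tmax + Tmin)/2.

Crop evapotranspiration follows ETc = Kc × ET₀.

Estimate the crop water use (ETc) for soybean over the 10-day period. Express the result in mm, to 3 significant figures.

26.2 mm

Tmean = (20.8 + 16.9)/2 = 18.85 °C
0.408 Ra = 0.408 × 33.8 = 13.7904 mm/d equivalent
ET₀ = 0.0023 × 13.7904 × (18.85 + 17.8) × √3.9 = 0.0023 × 13.7904 × 36.65 × 1.9748 = 2.2956 mm/d
ETc = Kc × ET₀ = 1.14 × 2.2956 = 2.6170 mm/d
Over 10 days: 2.6170 × 10 = 26.170 mm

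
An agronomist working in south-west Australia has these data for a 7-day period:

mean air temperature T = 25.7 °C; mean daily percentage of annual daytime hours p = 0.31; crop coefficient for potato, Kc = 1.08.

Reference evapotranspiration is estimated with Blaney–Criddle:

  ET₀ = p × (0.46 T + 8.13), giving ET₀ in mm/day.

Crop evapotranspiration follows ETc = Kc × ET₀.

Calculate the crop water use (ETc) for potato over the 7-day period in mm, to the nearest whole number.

47 mm

ET₀ = 0.31 × (0.46 × 25.7 + 8.13) = 0.31 × 19.952 = 6.1851 mm/d
ETc = Kc × ET₀ = 1.08 × 6.1851 = 6.6799 mm/d
Over 7 days: 6.6799 × 7 = 46.759 mm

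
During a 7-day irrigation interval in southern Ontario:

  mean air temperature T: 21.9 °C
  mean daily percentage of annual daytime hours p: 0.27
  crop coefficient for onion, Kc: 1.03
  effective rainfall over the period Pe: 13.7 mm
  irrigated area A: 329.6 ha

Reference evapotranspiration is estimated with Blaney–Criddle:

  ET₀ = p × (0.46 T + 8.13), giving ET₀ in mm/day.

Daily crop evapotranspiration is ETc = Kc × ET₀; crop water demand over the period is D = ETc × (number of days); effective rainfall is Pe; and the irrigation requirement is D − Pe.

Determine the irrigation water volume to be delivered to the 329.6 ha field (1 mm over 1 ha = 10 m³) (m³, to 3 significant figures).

71600 m³

ET₀ = 0.27 × (0.46 × 21.9 + 8.13) = 0.27 × 18.204 = 4.9151 mm/d
ETc = Kc × ET₀ = 1.03 × 4.9151 = 5.0626 mm/d
Crop demand D = ETc × 7 d = 5.0626 × 7 = 35.438 mm
D − Pe = 35.438 − 13.7 = 21.738 mm
Volume = 21.738 mm × 329.6 ha × 10 = 71648.4 m³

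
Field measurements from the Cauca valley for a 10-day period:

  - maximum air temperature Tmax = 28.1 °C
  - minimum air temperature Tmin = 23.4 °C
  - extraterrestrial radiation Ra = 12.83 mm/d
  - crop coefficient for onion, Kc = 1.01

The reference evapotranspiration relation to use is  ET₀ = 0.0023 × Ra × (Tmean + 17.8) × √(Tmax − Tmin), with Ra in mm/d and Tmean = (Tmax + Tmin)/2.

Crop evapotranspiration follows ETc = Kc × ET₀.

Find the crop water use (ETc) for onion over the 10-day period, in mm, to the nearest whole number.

28 mm

Tmean = (28.1 + 23.4)/2 = 25.75 °C
ET₀ = 0.0023 × 12.83 × (25.75 + 17.8) × √4.7 = 0.0023 × 12.83 × 43.55 × 2.1679 = 2.7860 mm/d
ETc = Kc × ET₀ = 1.01 × 2.7860 = 2.8139 mm/d
Over 10 days: 2.8139 × 10 = 28.139 mm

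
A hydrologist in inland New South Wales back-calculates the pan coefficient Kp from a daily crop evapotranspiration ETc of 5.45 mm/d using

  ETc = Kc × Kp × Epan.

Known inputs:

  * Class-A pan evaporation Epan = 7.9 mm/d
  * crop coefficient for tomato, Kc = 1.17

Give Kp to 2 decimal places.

0.59

ETc = Kc × Kp × Epan  ⇒  Kp = ETc / (Kc × Epan)
Kp = 5.45 / (1.17 × 7.9) = 5.45 / 9.243 = 0.5896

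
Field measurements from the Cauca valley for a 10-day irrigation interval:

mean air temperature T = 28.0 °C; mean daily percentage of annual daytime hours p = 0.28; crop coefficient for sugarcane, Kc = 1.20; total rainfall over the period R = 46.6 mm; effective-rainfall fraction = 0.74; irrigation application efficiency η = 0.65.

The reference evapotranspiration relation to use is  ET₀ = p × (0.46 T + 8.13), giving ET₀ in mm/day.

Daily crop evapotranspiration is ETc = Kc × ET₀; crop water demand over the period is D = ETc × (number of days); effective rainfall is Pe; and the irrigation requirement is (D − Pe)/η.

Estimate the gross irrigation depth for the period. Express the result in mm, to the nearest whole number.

56 mm

ET₀ = 0.28 × (0.46 × 28.0 + 8.13) = 0.28 × 21.010 = 5.8828 mm/d
ETc = Kc × ET₀ = 1.20 × 5.8828 = 7.0594 mm/d
Crop demand D = ETc × 10 d = 7.0594 × 10 = 70.594 mm
Pe = 0.74 × 46.6 = 34.484 mm
D − Pe = 70.594 − 34.484 = 36.110 mm
Gross irrigation = 36.110 / 0.65 = 55.554 mm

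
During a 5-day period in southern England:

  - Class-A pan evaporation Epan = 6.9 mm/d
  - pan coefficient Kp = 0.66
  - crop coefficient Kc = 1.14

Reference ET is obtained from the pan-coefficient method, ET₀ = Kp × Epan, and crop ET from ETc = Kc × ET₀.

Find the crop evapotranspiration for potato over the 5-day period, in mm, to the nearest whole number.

26 mm

ET₀ = 0.66 × 6.9 = 4.5540 mm/d
ETc = Kc × ET₀ = 1.14 × 4.5540 = 5.1916 mm/d
Over 5 days: 5.1916 × 5 = 25.958 mm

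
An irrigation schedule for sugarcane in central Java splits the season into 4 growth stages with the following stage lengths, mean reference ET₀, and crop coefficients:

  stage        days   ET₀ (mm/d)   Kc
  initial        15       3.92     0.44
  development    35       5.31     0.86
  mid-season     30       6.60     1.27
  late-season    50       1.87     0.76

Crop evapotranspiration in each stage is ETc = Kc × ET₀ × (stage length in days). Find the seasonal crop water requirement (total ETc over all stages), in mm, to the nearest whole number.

initial: 0.44 × 3.92 × 15 = 25.87 mm
development: 0.86 × 5.31 × 35 = 159.83 mm
mid-season: 1.27 × 6.60 × 30 = 251.46 mm
late-season: 0.76 × 1.87 × 50 = 71.06 mm
Seasonal total = 508.22 mm

508 mm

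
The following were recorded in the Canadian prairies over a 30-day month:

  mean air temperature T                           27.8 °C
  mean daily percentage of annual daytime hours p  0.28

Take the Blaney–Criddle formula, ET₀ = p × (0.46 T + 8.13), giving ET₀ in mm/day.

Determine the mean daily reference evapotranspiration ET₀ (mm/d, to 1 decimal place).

ET₀ = 0.28 × (0.46 × 27.8 + 8.13) = 0.28 × 20.918 = 5.8570 mm/d

5.9 mm/d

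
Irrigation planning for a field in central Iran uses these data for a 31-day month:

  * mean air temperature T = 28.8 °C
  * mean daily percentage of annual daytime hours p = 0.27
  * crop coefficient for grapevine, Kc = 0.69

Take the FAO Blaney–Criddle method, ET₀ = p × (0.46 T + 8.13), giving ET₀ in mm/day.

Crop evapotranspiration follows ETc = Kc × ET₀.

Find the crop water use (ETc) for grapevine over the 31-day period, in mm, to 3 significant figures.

123 mm

ET₀ = 0.27 × (0.46 × 28.8 + 8.13) = 0.27 × 21.378 = 5.7721 mm/d
ETc = Kc × ET₀ = 0.69 × 5.7721 = 3.9827 mm/d
Over 31 days: 3.9827 × 31 = 123.464 mm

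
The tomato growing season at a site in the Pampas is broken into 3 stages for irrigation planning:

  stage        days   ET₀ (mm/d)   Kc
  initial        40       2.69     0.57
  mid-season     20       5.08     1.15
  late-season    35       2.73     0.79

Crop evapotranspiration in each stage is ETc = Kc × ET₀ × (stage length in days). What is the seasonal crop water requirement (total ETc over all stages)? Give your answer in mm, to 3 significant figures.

initial: 0.57 × 2.69 × 40 = 61.33 mm
mid-season: 1.15 × 5.08 × 20 = 116.84 mm
late-season: 0.79 × 2.73 × 35 = 75.48 mm
Seasonal total = 253.65 mm

254 mm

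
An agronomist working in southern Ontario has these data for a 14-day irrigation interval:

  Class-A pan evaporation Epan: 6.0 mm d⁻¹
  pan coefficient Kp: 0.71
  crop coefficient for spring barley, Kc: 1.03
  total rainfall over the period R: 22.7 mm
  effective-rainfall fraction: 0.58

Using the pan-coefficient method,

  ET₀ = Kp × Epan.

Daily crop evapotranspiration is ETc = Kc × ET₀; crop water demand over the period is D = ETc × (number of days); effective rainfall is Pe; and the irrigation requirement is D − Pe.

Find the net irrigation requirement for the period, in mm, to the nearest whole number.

ET₀ = 0.71 × 6.0 = 4.2600 mm/d
ETc = Kc × ET₀ = 1.03 × 4.2600 = 4.3878 mm/d
Crop demand D = ETc × 14 d = 4.3878 × 14 = 61.429 mm
Pe = 0.58 × 22.7 = 13.166 mm
D − Pe = 61.429 − 13.166 = 48.263 mm

48 mm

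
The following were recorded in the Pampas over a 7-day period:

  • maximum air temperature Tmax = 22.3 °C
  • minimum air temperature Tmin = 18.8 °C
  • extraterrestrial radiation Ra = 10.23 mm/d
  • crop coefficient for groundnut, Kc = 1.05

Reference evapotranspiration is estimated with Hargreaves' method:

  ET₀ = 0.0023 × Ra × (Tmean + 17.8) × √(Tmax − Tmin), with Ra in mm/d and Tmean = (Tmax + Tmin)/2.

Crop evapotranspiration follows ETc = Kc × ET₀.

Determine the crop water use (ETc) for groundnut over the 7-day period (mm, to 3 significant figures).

Tmean = (22.3 + 18.8)/2 = 20.55 °C
ET₀ = 0.0023 × 10.23 × (20.55 + 17.8) × √3.5 = 0.0023 × 10.23 × 38.35 × 1.8708 = 1.6881 mm/d
ETc = Kc × ET₀ = 1.05 × 1.6881 = 1.7725 mm/d
Over 7 days: 1.7725 × 7 = 12.408 mm

12.4 mm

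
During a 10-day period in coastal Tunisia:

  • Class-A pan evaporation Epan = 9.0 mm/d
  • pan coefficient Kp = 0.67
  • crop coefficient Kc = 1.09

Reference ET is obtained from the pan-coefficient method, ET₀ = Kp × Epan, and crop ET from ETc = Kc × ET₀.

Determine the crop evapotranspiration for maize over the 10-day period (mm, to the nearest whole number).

ET₀ = 0.67 × 9.0 = 6.0300 mm/d
ETc = Kc × ET₀ = 1.09 × 6.0300 = 6.5727 mm/d
Over 10 days: 6.5727 × 10 = 65.727 mm

66 mm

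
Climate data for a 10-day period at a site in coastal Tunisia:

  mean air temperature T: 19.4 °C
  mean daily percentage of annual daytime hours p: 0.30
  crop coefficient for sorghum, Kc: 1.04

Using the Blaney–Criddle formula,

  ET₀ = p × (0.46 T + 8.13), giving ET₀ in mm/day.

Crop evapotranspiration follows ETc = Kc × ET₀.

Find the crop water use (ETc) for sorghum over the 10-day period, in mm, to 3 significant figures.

ET₀ = 0.30 × (0.46 × 19.4 + 8.13) = 0.30 × 17.054 = 5.1162 mm/d
ETc = Kc × ET₀ = 1.04 × 5.1162 = 5.3208 mm/d
Over 10 days: 5.3208 × 10 = 53.208 mm

53.2 mm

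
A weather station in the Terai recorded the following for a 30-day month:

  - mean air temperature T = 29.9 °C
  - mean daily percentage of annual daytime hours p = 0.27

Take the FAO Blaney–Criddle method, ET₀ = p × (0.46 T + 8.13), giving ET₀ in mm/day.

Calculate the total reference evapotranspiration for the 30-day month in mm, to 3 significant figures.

ET₀ = 0.27 × (0.46 × 29.9 + 8.13) = 0.27 × 21.884 = 5.9087 mm/d
Monthly total = 5.9087 × 30 = 177.261 mm

177 mm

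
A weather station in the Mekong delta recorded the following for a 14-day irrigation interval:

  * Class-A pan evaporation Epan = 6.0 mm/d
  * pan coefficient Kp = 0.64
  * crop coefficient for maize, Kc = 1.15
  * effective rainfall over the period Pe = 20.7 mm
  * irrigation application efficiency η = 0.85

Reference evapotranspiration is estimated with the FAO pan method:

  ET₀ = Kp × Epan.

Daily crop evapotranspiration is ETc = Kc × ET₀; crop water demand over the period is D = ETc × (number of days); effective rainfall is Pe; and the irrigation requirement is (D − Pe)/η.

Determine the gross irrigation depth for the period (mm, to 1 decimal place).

ET₀ = 0.64 × 6.0 = 3.8400 mm/d
ETc = Kc × ET₀ = 1.15 × 3.8400 = 4.4160 mm/d
Crop demand D = ETc × 14 d = 4.4160 × 14 = 61.824 mm
D − Pe = 61.824 − 20.7 = 41.124 mm
Gross irrigation = 41.124 / 0.85 = 48.381 mm

48.4 mm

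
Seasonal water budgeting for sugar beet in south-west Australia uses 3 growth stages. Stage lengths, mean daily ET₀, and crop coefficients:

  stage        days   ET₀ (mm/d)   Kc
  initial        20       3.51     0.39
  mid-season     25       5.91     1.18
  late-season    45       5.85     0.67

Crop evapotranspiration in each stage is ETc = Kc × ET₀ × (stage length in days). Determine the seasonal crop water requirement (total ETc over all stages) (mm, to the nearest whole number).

378 mm

initial: 0.39 × 3.51 × 20 = 27.38 mm
mid-season: 1.18 × 5.91 × 25 = 174.35 mm
late-season: 0.67 × 5.85 × 45 = 176.38 mm
Seasonal total = 378.11 mm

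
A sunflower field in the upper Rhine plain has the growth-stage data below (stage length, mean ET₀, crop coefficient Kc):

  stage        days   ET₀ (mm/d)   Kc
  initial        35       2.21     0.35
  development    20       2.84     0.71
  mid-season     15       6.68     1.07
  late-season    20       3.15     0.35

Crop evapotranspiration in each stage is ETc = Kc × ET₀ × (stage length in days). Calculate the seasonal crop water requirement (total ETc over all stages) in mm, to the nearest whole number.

initial: 0.35 × 2.21 × 35 = 27.07 mm
development: 0.71 × 2.84 × 20 = 40.33 mm
mid-season: 1.07 × 6.68 × 15 = 107.21 mm
late-season: 0.35 × 3.15 × 20 = 22.05 mm
Seasonal total = 196.66 mm

197 mm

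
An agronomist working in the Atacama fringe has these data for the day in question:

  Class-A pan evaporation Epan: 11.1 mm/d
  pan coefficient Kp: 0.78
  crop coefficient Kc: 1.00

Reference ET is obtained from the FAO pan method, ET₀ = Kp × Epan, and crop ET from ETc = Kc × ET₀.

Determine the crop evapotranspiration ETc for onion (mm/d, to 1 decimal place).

8.7 mm/d

ET₀ = 0.78 × 11.1 = 8.6580 mm/d
ETc = Kc × ET₀ = 1.00 × 8.6580 = 8.6580 mm/d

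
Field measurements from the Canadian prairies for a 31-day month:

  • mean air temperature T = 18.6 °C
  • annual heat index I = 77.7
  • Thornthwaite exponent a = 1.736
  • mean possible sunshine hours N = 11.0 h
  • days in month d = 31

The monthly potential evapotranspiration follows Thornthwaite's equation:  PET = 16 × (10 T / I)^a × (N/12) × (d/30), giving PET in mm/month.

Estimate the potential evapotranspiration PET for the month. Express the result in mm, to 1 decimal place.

10T/I = 10 × 18.6 / 77.7 = 2.3938
(10T/I)^a = 2.3938^1.736 = 4.5509
Uncorrected PET = 16 × 4.5509 = 72.814 mm
Correction = (N/12)(d/30) = (11.0/12)(31/30) = 0.9472
PET = 72.814 × 0.9472 = 68.969 mm/month

69.0 mm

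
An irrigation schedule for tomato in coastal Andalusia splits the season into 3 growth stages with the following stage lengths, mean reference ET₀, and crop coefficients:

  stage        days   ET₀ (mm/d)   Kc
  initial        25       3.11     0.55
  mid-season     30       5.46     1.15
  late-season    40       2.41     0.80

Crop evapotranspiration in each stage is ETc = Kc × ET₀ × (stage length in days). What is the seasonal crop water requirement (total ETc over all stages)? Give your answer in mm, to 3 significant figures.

initial: 0.55 × 3.11 × 25 = 42.76 mm
mid-season: 1.15 × 5.46 × 30 = 188.37 mm
late-season: 0.80 × 2.41 × 40 = 77.12 mm
Seasonal total = 308.25 mm

308 mm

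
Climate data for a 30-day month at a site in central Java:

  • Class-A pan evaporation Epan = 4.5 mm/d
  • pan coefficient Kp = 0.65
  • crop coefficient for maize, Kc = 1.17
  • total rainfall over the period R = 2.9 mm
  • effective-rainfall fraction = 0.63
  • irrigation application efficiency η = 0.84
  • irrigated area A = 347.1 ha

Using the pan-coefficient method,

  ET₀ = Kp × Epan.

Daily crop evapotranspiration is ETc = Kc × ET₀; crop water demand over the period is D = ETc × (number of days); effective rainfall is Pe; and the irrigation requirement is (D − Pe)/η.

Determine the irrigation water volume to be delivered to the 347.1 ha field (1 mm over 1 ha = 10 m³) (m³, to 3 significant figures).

ET₀ = 0.65 × 4.5 = 2.9250 mm/d
ETc = Kc × ET₀ = 1.17 × 2.9250 = 3.4223 mm/d
Crop demand D = ETc × 30 d = 3.4223 × 30 = 102.669 mm
Pe = 0.63 × 2.9 = 1.827 mm
D − Pe = 102.669 − 1.827 = 100.842 mm
Gross irrigation = 100.842 / 0.84 = 120.050 mm
Volume = 120.050 mm × 347.1 ha × 10 = 416693.6 m³

417000 m³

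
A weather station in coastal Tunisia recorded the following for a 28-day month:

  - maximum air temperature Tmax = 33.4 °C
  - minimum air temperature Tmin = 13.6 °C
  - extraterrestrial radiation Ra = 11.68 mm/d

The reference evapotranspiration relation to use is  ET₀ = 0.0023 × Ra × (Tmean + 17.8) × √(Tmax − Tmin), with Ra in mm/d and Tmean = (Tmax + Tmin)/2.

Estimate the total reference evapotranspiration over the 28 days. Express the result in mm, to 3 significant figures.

138 mm

Tmean = (33.4 + 13.6)/2 = 23.50 °C
ET₀ = 0.0023 × 11.68 × (23.50 + 17.8) × √19.8 = 0.0023 × 11.68 × 41.30 × 4.4497 = 4.9369 mm/d
Over 28 days: 4.9369 × 28 = 138.233 mm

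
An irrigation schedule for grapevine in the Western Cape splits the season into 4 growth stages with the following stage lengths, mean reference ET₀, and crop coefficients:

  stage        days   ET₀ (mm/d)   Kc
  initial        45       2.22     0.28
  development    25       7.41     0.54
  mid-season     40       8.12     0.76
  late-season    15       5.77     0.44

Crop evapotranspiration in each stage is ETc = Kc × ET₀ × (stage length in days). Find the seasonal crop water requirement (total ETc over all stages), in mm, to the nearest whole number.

initial: 0.28 × 2.22 × 45 = 27.97 mm
development: 0.54 × 7.41 × 25 = 100.04 mm
mid-season: 0.76 × 8.12 × 40 = 246.85 mm
late-season: 0.44 × 5.77 × 15 = 38.08 mm
Seasonal total = 412.94 mm

413 mm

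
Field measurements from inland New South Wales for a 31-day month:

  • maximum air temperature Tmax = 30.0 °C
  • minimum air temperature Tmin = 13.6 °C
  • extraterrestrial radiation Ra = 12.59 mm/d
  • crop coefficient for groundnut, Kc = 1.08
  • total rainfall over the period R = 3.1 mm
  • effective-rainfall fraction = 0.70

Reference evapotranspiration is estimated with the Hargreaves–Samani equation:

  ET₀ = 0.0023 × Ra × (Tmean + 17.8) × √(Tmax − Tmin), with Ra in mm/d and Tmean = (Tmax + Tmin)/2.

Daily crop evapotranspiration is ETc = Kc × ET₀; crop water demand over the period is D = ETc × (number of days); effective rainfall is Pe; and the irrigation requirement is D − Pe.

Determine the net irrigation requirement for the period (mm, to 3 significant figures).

Tmean = (30.0 + 13.6)/2 = 21.80 °C
ET₀ = 0.0023 × 12.59 × (21.80 + 17.8) × √16.4 = 0.0023 × 12.59 × 39.60 × 4.0497 = 4.6438 mm/d
ETc = Kc × ET₀ = 1.08 × 4.6438 = 5.0153 mm/d
Crop demand D = ETc × 31 d = 5.0153 × 31 = 155.474 mm
Pe = 0.70 × 3.1 = 2.170 mm
D − Pe = 155.474 − 2.170 = 153.304 mm

153 mm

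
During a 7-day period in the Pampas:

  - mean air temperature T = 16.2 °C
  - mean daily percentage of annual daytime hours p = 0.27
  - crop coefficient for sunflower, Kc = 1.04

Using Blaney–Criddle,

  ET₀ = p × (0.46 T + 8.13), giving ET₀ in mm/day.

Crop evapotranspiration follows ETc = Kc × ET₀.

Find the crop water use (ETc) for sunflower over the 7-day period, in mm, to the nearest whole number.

31 mm

ET₀ = 0.27 × (0.46 × 16.2 + 8.13) = 0.27 × 15.582 = 4.2071 mm/d
ETc = Kc × ET₀ = 1.04 × 4.2071 = 4.3754 mm/d
Over 7 days: 4.3754 × 7 = 30.628 mm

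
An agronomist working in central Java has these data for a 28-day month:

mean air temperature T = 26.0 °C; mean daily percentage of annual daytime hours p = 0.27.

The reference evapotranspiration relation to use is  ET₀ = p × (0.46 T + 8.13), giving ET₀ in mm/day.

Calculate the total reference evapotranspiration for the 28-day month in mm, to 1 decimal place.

ET₀ = 0.27 × (0.46 × 26.0 + 8.13) = 0.27 × 20.090 = 5.4243 mm/d
Monthly total = 5.4243 × 28 = 151.880 mm

151.9 mm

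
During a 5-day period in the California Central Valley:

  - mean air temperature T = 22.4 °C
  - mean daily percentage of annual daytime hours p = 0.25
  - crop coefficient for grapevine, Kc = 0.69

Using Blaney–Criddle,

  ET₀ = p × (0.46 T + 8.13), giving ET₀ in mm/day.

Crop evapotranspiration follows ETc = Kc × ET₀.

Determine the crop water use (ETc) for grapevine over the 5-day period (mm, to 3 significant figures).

15.9 mm

ET₀ = 0.25 × (0.46 × 22.4 + 8.13) = 0.25 × 18.434 = 4.6085 mm/d
ETc = Kc × ET₀ = 0.69 × 4.6085 = 3.1799 mm/d
Over 5 days: 3.1799 × 5 = 15.900 mm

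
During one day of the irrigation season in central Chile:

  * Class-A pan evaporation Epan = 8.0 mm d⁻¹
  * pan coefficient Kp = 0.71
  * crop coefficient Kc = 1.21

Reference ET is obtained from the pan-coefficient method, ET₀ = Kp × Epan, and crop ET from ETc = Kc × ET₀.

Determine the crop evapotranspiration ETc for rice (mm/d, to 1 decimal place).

6.9 mm/d

ET₀ = 0.71 × 8.0 = 5.6800 mm/d
ETc = Kc × ET₀ = 1.21 × 5.6800 = 6.8728 mm/d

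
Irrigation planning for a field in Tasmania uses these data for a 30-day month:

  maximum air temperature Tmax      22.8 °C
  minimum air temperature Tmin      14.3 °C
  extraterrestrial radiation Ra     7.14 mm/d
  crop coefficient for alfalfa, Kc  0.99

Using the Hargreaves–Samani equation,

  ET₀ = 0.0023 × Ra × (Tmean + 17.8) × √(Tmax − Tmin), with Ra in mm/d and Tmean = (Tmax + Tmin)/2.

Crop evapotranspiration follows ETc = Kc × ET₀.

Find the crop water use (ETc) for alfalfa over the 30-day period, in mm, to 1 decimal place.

51.7 mm

Tmean = (22.8 + 14.3)/2 = 18.55 °C
ET₀ = 0.0023 × 7.14 × (18.55 + 17.8) × √8.5 = 0.0023 × 7.14 × 36.35 × 2.9155 = 1.7404 mm/d
ETc = Kc × ET₀ = 0.99 × 1.7404 = 1.7230 mm/d
Over 30 days: 1.7230 × 30 = 51.690 mm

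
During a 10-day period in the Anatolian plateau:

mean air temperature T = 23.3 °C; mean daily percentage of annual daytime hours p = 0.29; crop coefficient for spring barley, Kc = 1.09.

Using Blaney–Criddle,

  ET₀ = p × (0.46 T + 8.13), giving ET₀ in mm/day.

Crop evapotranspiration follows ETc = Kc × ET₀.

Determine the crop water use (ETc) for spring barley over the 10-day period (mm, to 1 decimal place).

59.6 mm

ET₀ = 0.29 × (0.46 × 23.3 + 8.13) = 0.29 × 18.848 = 5.4659 mm/d
ETc = Kc × ET₀ = 1.09 × 5.4659 = 5.9578 mm/d
Over 10 days: 5.9578 × 10 = 59.578 mm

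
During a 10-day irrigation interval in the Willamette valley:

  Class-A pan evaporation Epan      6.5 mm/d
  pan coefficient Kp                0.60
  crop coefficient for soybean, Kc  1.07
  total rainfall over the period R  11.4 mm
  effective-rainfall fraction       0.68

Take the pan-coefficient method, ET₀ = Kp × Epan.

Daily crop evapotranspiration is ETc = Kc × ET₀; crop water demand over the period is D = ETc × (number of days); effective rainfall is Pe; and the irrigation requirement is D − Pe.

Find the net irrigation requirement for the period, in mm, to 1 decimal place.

34.0 mm

ET₀ = 0.60 × 6.5 = 3.9000 mm/d
ETc = Kc × ET₀ = 1.07 × 3.9000 = 4.1730 mm/d
Crop demand D = ETc × 10 d = 4.1730 × 10 = 41.730 mm
Pe = 0.68 × 11.4 = 7.752 mm
D − Pe = 41.730 − 7.752 = 33.978 mm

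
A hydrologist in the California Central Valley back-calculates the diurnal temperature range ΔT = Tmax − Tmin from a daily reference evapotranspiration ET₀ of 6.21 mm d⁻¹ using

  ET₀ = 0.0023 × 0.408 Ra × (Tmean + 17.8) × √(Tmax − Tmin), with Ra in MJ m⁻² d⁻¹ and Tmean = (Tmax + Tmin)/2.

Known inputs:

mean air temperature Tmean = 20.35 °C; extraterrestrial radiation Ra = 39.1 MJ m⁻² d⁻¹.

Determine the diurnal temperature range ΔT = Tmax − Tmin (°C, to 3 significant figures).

19.7 °C

√ΔT = ET₀ / [0.0023 × 0.408 × Ra × (Tmean+17.8)] = 6.21 / (0.0023 × 15.9528 × 38.15) = 4.4364
ΔT = 4.4364² = 19.682 °C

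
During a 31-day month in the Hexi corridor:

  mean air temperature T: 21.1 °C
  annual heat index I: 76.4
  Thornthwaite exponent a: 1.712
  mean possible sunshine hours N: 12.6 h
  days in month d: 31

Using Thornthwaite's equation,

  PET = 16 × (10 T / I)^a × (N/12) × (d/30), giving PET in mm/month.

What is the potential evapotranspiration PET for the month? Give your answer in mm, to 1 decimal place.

98.8 mm

10T/I = 10 × 21.1 / 76.4 = 2.7618
(10T/I)^a = 2.7618^1.712 = 5.6927
Uncorrected PET = 16 × 5.6927 = 91.083 mm
Correction = (N/12)(d/30) = (12.6/12)(31/30) = 1.0850
PET = 91.083 × 1.0850 = 98.825 mm/month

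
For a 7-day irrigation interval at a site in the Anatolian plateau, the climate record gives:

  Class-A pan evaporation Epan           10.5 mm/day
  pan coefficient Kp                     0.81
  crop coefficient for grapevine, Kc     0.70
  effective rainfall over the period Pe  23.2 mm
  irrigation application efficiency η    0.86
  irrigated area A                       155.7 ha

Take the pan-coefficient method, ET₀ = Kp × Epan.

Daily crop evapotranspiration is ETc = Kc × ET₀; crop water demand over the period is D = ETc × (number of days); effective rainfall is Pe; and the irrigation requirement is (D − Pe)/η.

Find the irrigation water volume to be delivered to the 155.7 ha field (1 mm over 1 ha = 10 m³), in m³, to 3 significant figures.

ET₀ = 0.81 × 10.5 = 8.5050 mm/d
ETc = Kc × ET₀ = 0.70 × 8.5050 = 5.9535 mm/d
Crop demand D = ETc × 7 d = 5.9535 × 7 = 41.675 mm
D − Pe = 41.675 − 23.2 = 18.475 mm
Gross irrigation = 18.475 / 0.86 = 21.483 mm
Volume = 21.483 mm × 155.7 ha × 10 = 33449.0 m³

33400 m³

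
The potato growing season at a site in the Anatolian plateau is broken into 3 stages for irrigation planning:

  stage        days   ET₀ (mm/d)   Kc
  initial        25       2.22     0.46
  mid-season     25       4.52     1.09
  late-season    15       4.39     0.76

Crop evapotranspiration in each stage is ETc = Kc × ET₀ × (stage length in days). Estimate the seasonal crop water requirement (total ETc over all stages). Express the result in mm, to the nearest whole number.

199 mm

initial: 0.46 × 2.22 × 25 = 25.53 mm
mid-season: 1.09 × 4.52 × 25 = 123.17 mm
late-season: 0.76 × 4.39 × 15 = 50.05 mm
Seasonal total = 198.75 mm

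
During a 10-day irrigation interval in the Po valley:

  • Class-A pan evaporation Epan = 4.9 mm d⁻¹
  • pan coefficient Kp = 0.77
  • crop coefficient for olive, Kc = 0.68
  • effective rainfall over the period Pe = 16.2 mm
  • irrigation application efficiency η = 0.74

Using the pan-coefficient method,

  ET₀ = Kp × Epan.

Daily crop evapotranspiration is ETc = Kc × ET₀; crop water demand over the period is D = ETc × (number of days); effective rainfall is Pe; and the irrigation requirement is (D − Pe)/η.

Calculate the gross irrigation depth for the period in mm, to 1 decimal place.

12.8 mm

ET₀ = 0.77 × 4.9 = 3.7730 mm/d
ETc = Kc × ET₀ = 0.68 × 3.7730 = 2.5656 mm/d
Crop demand D = ETc × 10 d = 2.5656 × 10 = 25.656 mm
D − Pe = 25.656 − 16.2 = 9.456 mm
Gross irrigation = 9.456 / 0.74 = 12.778 mm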